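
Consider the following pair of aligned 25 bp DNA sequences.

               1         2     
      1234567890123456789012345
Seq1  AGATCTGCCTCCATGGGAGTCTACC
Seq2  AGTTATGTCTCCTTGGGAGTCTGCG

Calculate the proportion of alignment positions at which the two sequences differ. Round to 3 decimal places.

0.240

Differing sites — 3:A/T; 5:C/A; 8:C/T; 13:A/T; 23:A/G; 25:C/G.
There are 6 differences over 25 sites, so p = 6/25 = 0.240.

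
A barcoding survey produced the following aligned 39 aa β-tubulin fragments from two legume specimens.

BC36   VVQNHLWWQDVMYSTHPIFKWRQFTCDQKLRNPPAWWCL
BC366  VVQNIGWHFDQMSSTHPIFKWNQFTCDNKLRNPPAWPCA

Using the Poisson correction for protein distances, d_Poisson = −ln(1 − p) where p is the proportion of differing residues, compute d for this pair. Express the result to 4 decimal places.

0.2963

The sequences differ at positions 5 (H/I), 6 (L/G), 8 (W/H), 9 (Q/F), 11 (V/Q), 13 (Y/S), 22 (R/N), 28 (Q/N), 37 (W/P), 39 (L/A).
p = 10/39 = 0.256410.
d = −ln(1 − 0.256410) = −ln(0.743590) = 0.2963.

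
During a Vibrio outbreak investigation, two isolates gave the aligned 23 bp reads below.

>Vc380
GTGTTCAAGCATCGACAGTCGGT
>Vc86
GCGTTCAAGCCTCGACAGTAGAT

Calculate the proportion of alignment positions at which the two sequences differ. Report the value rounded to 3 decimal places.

Differing sites — 2:T/C; 11:A/C; 20:C/A; 22:G/A.
There are 4 differences over 23 sites, so p = 4/23 = 0.174.

0.174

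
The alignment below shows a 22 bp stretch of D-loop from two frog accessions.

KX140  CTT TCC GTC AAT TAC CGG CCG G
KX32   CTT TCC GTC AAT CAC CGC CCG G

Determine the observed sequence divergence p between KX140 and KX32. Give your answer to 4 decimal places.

The sequences differ at positions 13 (T/C), 18 (G/C).
There are 2 differences over 22 sites, so p = 2/22 = 0.0909.

0.0909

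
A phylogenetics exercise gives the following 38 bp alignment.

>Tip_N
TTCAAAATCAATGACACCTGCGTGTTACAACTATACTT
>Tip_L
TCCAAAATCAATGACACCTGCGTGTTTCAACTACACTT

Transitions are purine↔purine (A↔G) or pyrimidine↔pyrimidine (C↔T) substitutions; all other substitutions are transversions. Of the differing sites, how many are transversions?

Mismatches occur at site 2 (T/C, transition), site 27 (A/T, transversion), site 34 (T/C, transition).
Of the 3 differences, 2 transitions and 1 transversion, so the answer is 1.

1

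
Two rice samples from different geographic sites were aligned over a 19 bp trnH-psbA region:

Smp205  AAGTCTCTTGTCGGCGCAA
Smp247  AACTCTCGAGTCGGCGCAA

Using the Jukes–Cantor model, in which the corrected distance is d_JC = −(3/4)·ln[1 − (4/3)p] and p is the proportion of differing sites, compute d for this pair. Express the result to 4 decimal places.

The sequences differ at positions 3 (G/C), 8 (T/G), 9 (T/A).
p = 3/19 = 0.157895.
d = −0.75 · ln(1 − (4/3)·0.157895) = −0.75 · ln(0.789473) = −0.75 · (-0.236390) = 0.1773.

0.1773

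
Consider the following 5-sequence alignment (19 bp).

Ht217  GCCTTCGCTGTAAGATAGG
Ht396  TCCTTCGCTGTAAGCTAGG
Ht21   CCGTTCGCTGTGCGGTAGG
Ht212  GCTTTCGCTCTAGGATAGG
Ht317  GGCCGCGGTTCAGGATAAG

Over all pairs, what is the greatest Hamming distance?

12

Pairwise Hamming distances:
  Ht217 vs Ht396: 2
  Ht217 vs Ht21: 5
  Ht217 vs Ht212: 3
  Ht217 vs Ht317: 8
  Ht396 vs Ht21: 5
  Ht396 vs Ht212: 5
  Ht396 vs Ht317: 10
  Ht21 vs Ht212: 6
  Ht21 vs Ht317: 12
  Ht212 vs Ht317: 8
The largest is 12, between Ht21 and Ht317.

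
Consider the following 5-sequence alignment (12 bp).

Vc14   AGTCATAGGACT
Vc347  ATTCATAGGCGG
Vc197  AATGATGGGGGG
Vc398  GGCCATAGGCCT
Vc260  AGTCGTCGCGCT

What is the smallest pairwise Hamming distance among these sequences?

3

Pairwise Hamming distances:
  Vc14 vs Vc347: 4
  Vc14 vs Vc197: 6
  Vc14 vs Vc398: 3
  Vc14 vs Vc260: 4
  Vc347 vs Vc197: 4
  Vc347 vs Vc398: 5
  Vc347 vs Vc260: 7
  Vc197 vs Vc398: 8
  Vc197 vs Vc260: 7
  Vc398 vs Vc260: 6
The smallest is 3, between Vc14 and Vc398.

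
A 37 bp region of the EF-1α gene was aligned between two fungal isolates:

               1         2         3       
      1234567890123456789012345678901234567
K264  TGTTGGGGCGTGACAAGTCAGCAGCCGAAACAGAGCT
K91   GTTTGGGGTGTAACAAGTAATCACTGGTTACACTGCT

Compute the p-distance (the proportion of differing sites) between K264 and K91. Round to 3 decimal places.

0.351

Differing sites — 1:T/G; 2:G/T; 9:C/T; 12:G/A; 19:C/A; 21:G/T; 24:G/C; 25:C/T; 26:C/G; 28:A/T; 29:A/T; 33:G/C; 34:A/T.
There are 13 differences over 37 sites, so p = 13/37 = 0.351.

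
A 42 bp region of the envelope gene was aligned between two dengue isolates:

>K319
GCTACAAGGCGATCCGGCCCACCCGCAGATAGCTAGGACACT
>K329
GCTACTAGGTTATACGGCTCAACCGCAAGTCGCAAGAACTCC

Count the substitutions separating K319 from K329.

13

Differing sites — 6:A/T; 10:C/T; 11:G/T; 14:C/A; 19:C/T; 22:C/A; 28:G/A; 29:A/G; 31:A/C; 34:T/A; 37:G/A; 40:A/T; 42:T/C.
That gives 13 mismatches out of 42 aligned sites, so the Hamming distance is 13.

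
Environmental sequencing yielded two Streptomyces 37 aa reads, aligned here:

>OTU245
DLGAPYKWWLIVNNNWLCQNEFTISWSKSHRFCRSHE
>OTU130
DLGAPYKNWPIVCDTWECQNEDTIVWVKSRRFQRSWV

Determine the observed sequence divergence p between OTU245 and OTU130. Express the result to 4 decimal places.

0.3514

Mismatches occur at site 8 (W↔N), site 10 (L↔P), site 13 (N↔C), site 14 (N↔D), site 15 (N↔T), site 17 (L↔E), site 22 (F↔D), site 25 (S↔V), site 27 (S↔V), site 30 (H↔R), site 33 (C↔Q), site 36 (H↔W), site 37 (E↔V).
There are 13 differences over 37 sites, so p = 13/37 = 0.3514.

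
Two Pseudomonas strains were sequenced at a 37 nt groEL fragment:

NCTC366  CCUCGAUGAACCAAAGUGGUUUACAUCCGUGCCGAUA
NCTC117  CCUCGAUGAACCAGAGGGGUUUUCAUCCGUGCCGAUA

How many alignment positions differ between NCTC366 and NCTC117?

The sequences differ at positions 14 (A/G), 17 (U/G), 23 (A/U).
That gives 3 mismatches out of 37 aligned sites, so the Hamming distance is 3.

3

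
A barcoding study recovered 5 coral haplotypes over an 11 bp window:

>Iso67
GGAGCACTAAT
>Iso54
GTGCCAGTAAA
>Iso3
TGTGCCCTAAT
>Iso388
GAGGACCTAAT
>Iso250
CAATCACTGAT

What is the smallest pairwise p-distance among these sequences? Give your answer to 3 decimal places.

0.273

Pairwise Hamming distances:
  Iso67 vs Iso54: 5
  Iso67 vs Iso3: 3
  Iso67 vs Iso388: 4
  Iso67 vs Iso250: 4
  Iso54 vs Iso3: 7
  Iso54 vs Iso388: 6
  Iso54 vs Iso250: 7
  Iso3 vs Iso388: 4
  Iso3 vs Iso250: 6
  Iso388 vs Iso250: 6
The smallest is 3 mismatches, between Iso67 and Iso3; p = 3/11 = 0.273.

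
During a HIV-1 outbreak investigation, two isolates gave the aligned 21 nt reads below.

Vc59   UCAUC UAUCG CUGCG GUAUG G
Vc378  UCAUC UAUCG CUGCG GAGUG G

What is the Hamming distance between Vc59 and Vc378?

2

Differing sites — 17:U/A; 18:A/G.
That gives 2 mismatches out of 21 aligned sites, so the Hamming distance is 2.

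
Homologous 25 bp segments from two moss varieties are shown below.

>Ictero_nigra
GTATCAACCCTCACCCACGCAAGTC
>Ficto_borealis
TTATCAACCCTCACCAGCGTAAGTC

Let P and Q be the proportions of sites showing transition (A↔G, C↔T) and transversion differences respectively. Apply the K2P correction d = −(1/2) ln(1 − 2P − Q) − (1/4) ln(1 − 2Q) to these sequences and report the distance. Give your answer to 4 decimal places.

0.1808

Mismatches occur at site 1 (G↔T, transversion), site 16 (C↔A, transversion), site 17 (A↔G, transition), site 20 (C↔T, transition).
Of the 4 differences, 2 transitions and 2 transversions over 25 sites: P = 2/25 = 0.080000, Q = 2/25 = 0.080000.
d = −0.5·ln(0.760000) − 0.25·ln(0.840000) = −0.5·(-0.274437) − 0.25·(-0.174353) = 0.1808.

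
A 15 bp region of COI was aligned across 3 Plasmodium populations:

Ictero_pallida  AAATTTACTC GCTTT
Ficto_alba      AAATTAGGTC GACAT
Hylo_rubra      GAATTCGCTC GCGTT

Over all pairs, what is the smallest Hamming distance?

4

Pairwise Hamming distances:
  Ictero_pallida vs Ficto_alba: 6
  Ictero_pallida vs Hylo_rubra: 4
  Ficto_alba vs Hylo_rubra: 6
The smallest is 4, between Ictero_pallida and Hylo_rubra.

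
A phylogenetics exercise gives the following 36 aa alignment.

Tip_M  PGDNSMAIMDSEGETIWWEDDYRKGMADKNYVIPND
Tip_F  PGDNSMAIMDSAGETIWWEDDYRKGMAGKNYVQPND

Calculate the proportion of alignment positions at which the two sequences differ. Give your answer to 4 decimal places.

Mismatches occur at site 12 (E/A), site 28 (D/G), site 33 (I/Q).
There are 3 differences over 36 sites, so p = 3/36 = 0.0833.

0.0833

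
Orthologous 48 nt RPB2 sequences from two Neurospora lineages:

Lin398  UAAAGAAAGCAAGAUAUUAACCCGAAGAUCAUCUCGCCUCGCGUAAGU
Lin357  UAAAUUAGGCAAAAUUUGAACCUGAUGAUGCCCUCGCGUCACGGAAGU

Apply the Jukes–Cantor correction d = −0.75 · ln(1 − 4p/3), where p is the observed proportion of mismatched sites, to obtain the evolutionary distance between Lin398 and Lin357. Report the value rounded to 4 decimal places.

0.3694

Mismatches occur at site 5 (G↔U), site 6 (A↔U), site 8 (A↔G), site 13 (G↔A), site 16 (A↔U), site 18 (U↔G), site 23 (C↔U), site 26 (A↔U), site 30 (C↔G), site 31 (A↔C), site 32 (U↔C), site 38 (C↔G), site 41 (G↔A), site 44 (U↔G).
p = 14/48 = 0.291667.
d = −0.75 · ln(1 − (4/3)·0.291667) = −0.75 · ln(0.611111) = −0.75 · (-0.492477) = 0.3694.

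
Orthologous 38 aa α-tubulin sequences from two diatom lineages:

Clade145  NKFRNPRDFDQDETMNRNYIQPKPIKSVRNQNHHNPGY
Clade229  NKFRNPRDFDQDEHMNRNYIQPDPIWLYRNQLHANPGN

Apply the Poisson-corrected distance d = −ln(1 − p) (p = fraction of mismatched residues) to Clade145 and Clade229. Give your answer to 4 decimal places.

0.2364

Differing sites — 14:T/H; 23:K/D; 26:K/W; 27:S/L; 28:V/Y; 32:N/L; 34:H/A; 38:Y/N.
p = 8/38 = 0.210526.
d = −ln(1 − 0.210526) = −ln(0.789474) = 0.2364.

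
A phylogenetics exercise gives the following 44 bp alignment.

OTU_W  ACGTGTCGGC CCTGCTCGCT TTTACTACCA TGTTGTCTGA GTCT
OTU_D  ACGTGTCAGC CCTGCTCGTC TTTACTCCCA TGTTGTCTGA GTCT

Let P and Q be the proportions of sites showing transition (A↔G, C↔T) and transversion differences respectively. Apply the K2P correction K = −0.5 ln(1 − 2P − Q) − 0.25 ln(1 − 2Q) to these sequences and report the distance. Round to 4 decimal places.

0.0983

Differing sites — 8:G/A (Ti); 19:C/T (Ti); 20:T/C (Ti); 27:A/C (Tv).
Of the 4 differences, 3 transitions and 1 transversion over 44 sites: P = 3/44 = 0.068182, Q = 1/44 = 0.022727.
d = −0.5·ln(0.840909) − 0.25·ln(0.954546) = −0.5·(-0.173272) − 0.25·(-0.046519) = 0.0983.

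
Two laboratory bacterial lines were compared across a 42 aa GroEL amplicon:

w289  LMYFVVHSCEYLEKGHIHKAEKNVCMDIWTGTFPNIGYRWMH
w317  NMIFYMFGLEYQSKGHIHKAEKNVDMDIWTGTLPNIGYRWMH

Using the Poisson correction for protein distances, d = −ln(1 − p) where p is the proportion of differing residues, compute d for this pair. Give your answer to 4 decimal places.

0.3037

Mismatches occur at site 1 (L↔N), site 3 (Y↔I), site 5 (V↔Y), site 6 (V↔M), site 7 (H↔F), site 8 (S↔G), site 9 (C↔L), site 12 (L↔Q), site 13 (E↔S), site 25 (C↔D), site 33 (F↔L).
p = 11/42 = 0.261905.
d = −ln(1 − 0.261905) = −ln(0.738095) = 0.3037.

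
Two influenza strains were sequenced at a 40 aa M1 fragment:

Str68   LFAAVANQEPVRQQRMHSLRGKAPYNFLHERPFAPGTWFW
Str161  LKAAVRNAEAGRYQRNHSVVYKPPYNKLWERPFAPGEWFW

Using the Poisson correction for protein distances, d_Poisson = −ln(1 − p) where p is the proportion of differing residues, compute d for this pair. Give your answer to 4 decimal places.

Differing sites — 2:F/K; 6:A/R; 8:Q/A; 10:P/A; 11:V/G; 13:Q/Y; 16:M/N; 19:L/V; 20:R/V; 21:G/Y; 23:A/P; 27:F/K; 29:H/W; 37:T/E.
p = 14/40 = 0.350000.
d = −ln(1 − 0.350000) = −ln(0.650000) = 0.4308.

0.4308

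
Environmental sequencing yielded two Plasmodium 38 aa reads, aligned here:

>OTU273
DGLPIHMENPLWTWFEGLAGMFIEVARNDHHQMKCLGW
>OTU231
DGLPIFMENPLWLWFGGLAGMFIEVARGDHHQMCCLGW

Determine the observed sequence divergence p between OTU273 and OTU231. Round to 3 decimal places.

Differing sites — 6:H/F; 13:T/L; 16:E/G; 28:N/G; 34:K/C.
There are 5 differences over 38 sites, so p = 5/38 = 0.132.

0.132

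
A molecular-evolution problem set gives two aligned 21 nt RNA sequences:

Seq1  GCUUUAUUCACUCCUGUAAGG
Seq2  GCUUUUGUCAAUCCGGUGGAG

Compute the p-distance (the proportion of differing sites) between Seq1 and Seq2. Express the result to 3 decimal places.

The sequences differ at positions 6 (A/U), 7 (U/G), 11 (C/A), 15 (U/G), 18 (A/G), 19 (A/G), 20 (G/A).
There are 7 differences over 21 sites, so p = 7/21 = 0.333.

0.333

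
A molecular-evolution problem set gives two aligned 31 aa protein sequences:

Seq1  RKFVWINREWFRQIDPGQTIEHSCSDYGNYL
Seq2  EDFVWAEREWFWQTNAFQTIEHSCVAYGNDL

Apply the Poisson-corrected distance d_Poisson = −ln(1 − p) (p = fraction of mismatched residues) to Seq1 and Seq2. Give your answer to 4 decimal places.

Mismatches occur at site 1 (R↔E), site 2 (K↔D), site 6 (I↔A), site 7 (N↔E), site 12 (R↔W), site 14 (I↔T), site 15 (D↔N), site 16 (P↔A), site 17 (G↔F), site 25 (S↔V), site 26 (D↔A), site 30 (Y↔D).
p = 12/31 = 0.387097.
d = −ln(1 − 0.387097) = −ln(0.612903) = 0.4895.

0.4895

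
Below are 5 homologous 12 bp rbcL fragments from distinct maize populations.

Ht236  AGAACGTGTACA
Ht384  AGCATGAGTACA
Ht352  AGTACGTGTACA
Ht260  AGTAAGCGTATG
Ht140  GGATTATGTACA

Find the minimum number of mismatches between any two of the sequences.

1

Pairwise Hamming distances:
  Ht236 vs Ht384: 3
  Ht236 vs Ht352: 1
  Ht236 vs Ht260: 5
  Ht236 vs Ht140: 4
  Ht384 vs Ht352: 3
  Ht384 vs Ht260: 5
  Ht384 vs Ht140: 5
  Ht352 vs Ht260: 4
  Ht352 vs Ht140: 5
  Ht260 vs Ht140: 8
The smallest is 1, between Ht236 and Ht352.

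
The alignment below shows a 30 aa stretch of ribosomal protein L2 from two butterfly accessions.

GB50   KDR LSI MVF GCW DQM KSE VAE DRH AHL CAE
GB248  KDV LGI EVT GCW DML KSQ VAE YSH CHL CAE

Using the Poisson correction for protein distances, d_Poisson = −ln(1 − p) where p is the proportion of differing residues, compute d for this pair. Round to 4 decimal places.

0.4055

The sequences differ at positions 3 (R/V), 5 (S/G), 7 (M/E), 9 (F/T), 14 (Q/M), 15 (M/L), 18 (E/Q), 22 (D/Y), 23 (R/S), 25 (A/C).
p = 10/30 = 0.333333.
d = −ln(1 − 0.333333) = −ln(0.666667) = 0.4055.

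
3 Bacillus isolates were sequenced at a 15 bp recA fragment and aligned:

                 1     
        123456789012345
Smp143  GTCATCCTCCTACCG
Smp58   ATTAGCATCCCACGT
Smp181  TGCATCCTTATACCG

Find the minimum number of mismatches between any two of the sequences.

Pairwise Hamming distances:
  Smp143 vs Smp58: 7
  Smp143 vs Smp181: 4
  Smp58 vs Smp181: 10
The smallest is 4, between Smp143 and Smp181.

4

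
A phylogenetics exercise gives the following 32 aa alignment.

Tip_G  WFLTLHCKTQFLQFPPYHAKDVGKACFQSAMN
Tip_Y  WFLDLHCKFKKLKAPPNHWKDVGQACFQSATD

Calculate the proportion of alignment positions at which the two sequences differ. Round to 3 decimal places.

0.344

Differing sites — 4:T/D; 9:T/F; 10:Q/K; 11:F/K; 13:Q/K; 14:F/A; 17:Y/N; 19:A/W; 24:K/Q; 31:M/T; 32:N/D.
There are 11 differences over 32 sites, so p = 11/32 = 0.344.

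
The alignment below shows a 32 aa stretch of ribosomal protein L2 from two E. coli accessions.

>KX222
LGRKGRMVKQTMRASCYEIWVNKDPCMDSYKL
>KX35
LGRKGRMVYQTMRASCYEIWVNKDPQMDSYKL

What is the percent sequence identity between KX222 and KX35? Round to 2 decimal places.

Differing sites — 9:K/Y; 26:C/Q.
30 of the 32 sites match, so the percent identity is 30/32 × 100 = 93.75%.

93.75%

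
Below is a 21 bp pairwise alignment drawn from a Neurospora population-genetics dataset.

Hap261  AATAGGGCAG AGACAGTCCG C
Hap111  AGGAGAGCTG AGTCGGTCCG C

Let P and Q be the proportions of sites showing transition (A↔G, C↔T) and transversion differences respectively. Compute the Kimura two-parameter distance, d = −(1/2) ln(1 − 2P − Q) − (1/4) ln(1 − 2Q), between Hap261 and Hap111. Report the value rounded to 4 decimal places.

0.3639

Mismatches occur at site 2 (A→G, transition), site 3 (T→G, transversion), site 6 (G→A, transition), site 9 (A→T, transversion), site 13 (A→T, transversion), site 15 (A→G, transition).
Of the 6 differences, 3 transitions and 3 transversions over 21 sites: P = 3/21 = 0.142857, Q = 3/21 = 0.142857.
d = −0.5·ln(0.571429) − 0.25·ln(0.714286) = −0.5·(-0.559615) − 0.25·(-0.336472) = 0.3639.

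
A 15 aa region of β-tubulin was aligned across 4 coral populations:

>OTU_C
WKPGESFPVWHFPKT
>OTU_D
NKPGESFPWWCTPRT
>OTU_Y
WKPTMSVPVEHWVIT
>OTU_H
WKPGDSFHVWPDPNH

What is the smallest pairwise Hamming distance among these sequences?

5

Pairwise Hamming distances:
  OTU_C vs OTU_D: 5
  OTU_C vs OTU_Y: 7
  OTU_C vs OTU_H: 6
  OTU_D vs OTU_Y: 10
  OTU_D vs OTU_H: 8
  OTU_Y vs OTU_H: 10
The smallest is 5, between OTU_C and OTU_D.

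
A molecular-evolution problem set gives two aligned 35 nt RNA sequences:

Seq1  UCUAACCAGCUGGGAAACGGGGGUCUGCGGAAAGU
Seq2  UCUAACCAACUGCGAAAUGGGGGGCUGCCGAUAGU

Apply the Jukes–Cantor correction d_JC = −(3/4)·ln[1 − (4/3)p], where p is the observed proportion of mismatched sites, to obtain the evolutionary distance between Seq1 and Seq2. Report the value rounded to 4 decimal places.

0.1946

Differing sites — 9:G/A; 13:G/C; 18:C/U; 24:U/G; 29:G/C; 32:A/U.
p = 6/35 = 0.171429.
d = −0.75 · ln(1 − (4/3)·0.171429) = −0.75 · ln(0.771428) = −0.75 · (-0.259512) = 0.1946.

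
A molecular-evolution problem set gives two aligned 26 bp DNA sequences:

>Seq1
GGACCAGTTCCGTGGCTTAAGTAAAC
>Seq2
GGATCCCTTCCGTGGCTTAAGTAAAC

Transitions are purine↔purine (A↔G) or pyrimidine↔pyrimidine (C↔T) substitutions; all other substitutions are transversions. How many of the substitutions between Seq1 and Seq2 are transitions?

1

The sequences differ at positions 4 (C/T, transition), 6 (A/C, transversion), 7 (G/C, transversion).
Of the 3 differences, 1 transition and 2 transversions, so the answer is 1.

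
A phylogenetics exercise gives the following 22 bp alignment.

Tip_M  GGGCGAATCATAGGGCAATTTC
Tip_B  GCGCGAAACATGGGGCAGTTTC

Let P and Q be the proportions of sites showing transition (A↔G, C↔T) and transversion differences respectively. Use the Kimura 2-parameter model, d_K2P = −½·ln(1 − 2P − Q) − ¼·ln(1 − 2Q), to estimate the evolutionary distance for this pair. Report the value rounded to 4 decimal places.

0.2094

The sequences differ at positions 2 (G/C, transversion), 8 (T/A, transversion), 12 (A/G, transition), 18 (A/G, transition).
Of the 4 differences, 2 transitions and 2 transversions over 22 sites: P = 2/22 = 0.090909, Q = 2/22 = 0.090909.
d = −0.5·ln(0.727273) − 0.25·ln(0.818182) = −0.5·(-0.318453) − 0.25·(-0.200670) = 0.2094.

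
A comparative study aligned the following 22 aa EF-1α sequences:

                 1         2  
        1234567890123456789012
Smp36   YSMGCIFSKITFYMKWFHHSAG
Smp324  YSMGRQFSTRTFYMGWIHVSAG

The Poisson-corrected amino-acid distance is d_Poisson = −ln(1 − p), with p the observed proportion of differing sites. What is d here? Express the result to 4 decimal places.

0.3830

Mismatches occur at site 5 (C↔R), site 6 (I↔Q), site 9 (K↔T), site 10 (I↔R), site 15 (K↔G), site 17 (F↔I), site 19 (H↔V).
p = 7/22 = 0.318182.
d = −ln(1 − 0.318182) = −ln(0.681818) = 0.3830.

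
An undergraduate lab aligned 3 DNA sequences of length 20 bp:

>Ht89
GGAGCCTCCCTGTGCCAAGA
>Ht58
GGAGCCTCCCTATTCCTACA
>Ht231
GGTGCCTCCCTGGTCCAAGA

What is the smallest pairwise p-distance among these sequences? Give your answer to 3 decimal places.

Pairwise Hamming distances:
  Ht89 vs Ht58: 4
  Ht89 vs Ht231: 3
  Ht58 vs Ht231: 5
The smallest is 3 mismatches, between Ht89 and Ht231; p = 3/20 = 0.150.

0.150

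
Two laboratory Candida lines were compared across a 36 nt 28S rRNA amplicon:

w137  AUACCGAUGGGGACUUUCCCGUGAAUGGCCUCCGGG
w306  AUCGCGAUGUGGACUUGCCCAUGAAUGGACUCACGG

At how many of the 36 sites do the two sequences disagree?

8

The sequences differ at positions 3 (A/C), 4 (C/G), 10 (G/U), 17 (U/G), 21 (G/A), 29 (C/A), 33 (C/A), 34 (G/C).
That gives 8 mismatches out of 36 aligned sites, so the Hamming distance is 8.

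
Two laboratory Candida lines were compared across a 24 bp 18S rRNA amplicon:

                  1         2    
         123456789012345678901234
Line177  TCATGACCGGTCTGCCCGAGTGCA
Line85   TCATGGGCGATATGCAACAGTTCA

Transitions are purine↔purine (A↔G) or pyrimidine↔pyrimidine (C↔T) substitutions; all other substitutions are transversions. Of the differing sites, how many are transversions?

Mismatches occur at site 6 (A/G, transition), site 7 (C/G, transversion), site 10 (G/A, transition), site 12 (C/A, transversion), site 16 (C/A, transversion), site 17 (C/A, transversion), site 18 (G/C, transversion), site 22 (G/T, transversion).
Of the 8 differences, 2 transitions and 6 transversions, so the answer is 6.

6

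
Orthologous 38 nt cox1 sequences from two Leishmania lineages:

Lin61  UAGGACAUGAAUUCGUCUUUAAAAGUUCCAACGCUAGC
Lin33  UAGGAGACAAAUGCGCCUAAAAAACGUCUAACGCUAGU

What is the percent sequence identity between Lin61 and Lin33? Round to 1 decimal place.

71.1%

Mismatches occur at site 6 (C↔G), site 8 (U↔C), site 9 (G↔A), site 13 (U↔G), site 16 (U↔C), site 19 (U↔A), site 20 (U↔A), site 25 (G↔C), site 26 (U↔G), site 29 (C↔U), site 38 (C↔U).
27 of the 38 sites match, so the percent identity is 27/38 × 100 = 71.1%.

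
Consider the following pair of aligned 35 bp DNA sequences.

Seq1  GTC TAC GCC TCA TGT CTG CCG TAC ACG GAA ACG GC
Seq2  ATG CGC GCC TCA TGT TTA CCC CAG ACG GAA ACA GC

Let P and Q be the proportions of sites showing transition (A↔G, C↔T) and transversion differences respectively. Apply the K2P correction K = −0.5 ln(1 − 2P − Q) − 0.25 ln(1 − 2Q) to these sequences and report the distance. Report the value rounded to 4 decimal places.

Differing sites — 1:G/A (Ti); 3:C/G (Tv); 4:T/C (Ti); 5:A/G (Ti); 16:C/T (Ti); 18:G/A (Ti); 21:G/C (Tv); 22:T/C (Ti); 24:C/G (Tv); 33:G/A (Ti).
Of the 10 differences, 7 transitions and 3 transversions over 35 sites: P = 7/35 = 0.200000, Q = 3/35 = 0.085714.
d = −0.5·ln(0.514286) − 0.25·ln(0.828572) = −0.5·(-0.664976) − 0.25·(-0.188052) = 0.3795.

0.3795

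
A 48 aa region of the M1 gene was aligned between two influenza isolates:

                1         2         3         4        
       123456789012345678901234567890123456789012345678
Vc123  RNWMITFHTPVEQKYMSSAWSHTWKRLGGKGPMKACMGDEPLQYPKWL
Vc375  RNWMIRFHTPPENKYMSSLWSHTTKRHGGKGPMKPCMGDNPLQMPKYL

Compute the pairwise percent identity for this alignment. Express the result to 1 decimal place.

79.2%

The sequences differ at positions 6 (T/R), 11 (V/P), 13 (Q/N), 19 (A/L), 24 (W/T), 27 (L/H), 35 (A/P), 40 (E/N), 44 (Y/M), 47 (W/Y).
38 of the 48 sites match, so the percent identity is 38/48 × 100 = 79.2%.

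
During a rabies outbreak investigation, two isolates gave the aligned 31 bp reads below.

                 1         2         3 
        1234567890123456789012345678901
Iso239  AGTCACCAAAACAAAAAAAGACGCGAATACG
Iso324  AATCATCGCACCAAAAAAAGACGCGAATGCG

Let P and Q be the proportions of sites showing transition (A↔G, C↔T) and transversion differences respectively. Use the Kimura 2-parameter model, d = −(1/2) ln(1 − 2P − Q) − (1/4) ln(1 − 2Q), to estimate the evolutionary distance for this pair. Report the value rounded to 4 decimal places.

0.2293

The sequences differ at positions 2 (G/A, transition), 6 (C/T, transition), 8 (A/G, transition), 9 (A/C, transversion), 11 (A/C, transversion), 29 (A/G, transition).
Of the 6 differences, 4 transitions and 2 transversions over 31 sites: P = 4/31 = 0.129032, Q = 2/31 = 0.064516.
d = −0.5·ln(0.677420) − 0.25·ln(0.870968) = −0.5·(-0.389464) − 0.25·(-0.138150) = 0.2293.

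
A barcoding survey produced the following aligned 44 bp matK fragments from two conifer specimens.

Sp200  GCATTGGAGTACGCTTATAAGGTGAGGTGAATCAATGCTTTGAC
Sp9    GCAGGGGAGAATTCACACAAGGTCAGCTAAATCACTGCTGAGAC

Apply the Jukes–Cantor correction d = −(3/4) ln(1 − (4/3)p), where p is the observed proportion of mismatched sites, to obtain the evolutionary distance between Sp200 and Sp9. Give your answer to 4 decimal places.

0.4141

Mismatches occur at site 4 (T↔G), site 5 (T↔G), site 10 (T↔A), site 12 (C↔T), site 13 (G↔T), site 15 (T↔A), site 16 (T↔C), site 18 (T↔C), site 24 (G↔C), site 27 (G↔C), site 29 (G↔A), site 35 (A↔C), site 40 (T↔G), site 41 (T↔A).
p = 14/44 = 0.318182.
d = −0.75 · ln(1 − (4/3)·0.318182) = −0.75 · ln(0.575757) = −0.75 · (-0.552070) = 0.4141.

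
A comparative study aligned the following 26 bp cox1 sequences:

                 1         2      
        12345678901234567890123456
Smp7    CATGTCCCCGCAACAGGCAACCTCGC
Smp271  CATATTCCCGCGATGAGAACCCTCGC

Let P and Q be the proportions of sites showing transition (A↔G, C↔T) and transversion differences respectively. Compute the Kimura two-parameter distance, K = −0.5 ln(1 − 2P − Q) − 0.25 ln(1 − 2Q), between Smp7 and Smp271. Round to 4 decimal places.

Mismatches occur at site 4 (G/A, transition), site 6 (C/T, transition), site 12 (A/G, transition), site 14 (C/T, transition), site 15 (A/G, transition), site 16 (G/A, transition), site 18 (C/A, transversion), site 20 (A/C, transversion).
Of the 8 differences, 6 transitions and 2 transversions over 26 sites: P = 6/26 = 0.230769, Q = 2/26 = 0.076923.
d = −0.5·ln(0.461539) − 0.25·ln(0.846154) = −0.5·(-0.773189) − 0.25·(-0.167054) = 0.4284.

0.4284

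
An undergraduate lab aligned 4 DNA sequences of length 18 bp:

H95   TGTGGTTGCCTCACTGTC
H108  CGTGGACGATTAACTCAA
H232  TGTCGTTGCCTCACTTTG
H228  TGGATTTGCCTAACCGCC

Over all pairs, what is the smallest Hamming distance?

Pairwise Hamming distances:
  H95 vs H108: 9
  H95 vs H232: 3
  H95 vs H228: 6
  H108 vs H232: 10
  H108 vs H228: 12
  H232 vs H228: 8
The smallest is 3, between H95 and H232.

3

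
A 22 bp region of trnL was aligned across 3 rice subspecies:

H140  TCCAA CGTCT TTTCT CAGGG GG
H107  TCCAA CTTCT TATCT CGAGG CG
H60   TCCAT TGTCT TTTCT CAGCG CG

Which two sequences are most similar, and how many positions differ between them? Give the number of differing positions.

4

Pairwise Hamming distances:
  H140 vs H107: 5
  H140 vs H60: 4
  H107 vs H60: 7
The smallest is 4, between H140 and H60.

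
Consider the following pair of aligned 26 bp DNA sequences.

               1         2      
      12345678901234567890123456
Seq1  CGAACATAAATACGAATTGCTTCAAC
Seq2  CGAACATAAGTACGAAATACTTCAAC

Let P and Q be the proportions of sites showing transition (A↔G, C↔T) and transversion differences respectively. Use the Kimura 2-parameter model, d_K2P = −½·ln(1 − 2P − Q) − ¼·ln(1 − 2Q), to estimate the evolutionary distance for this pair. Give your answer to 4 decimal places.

Mismatches occur at site 10 (A↔G, transition), site 17 (T↔A, transversion), site 19 (G↔A, transition).
Of the 3 differences, 2 transitions and 1 transversion over 26 sites: P = 2/26 = 0.076923, Q = 1/26 = 0.038462.
d = −0.5·ln(0.807692) − 0.25·ln(0.923076) = −0.5·(-0.213574) − 0.25·(-0.080044) = 0.1268.

0.1268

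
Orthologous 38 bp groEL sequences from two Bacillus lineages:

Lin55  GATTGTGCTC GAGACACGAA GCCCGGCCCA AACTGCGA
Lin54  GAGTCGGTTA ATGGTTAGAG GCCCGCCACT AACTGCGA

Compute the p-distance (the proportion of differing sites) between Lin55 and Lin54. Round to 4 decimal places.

Mismatches occur at site 3 (T→G), site 5 (G→C), site 6 (T→G), site 8 (C→T), site 10 (C→A), site 11 (G→A), site 12 (A→T), site 14 (A→G), site 15 (C→T), site 16 (A→T), site 17 (C→A), site 20 (A→G), site 26 (G→C), site 28 (C→A), site 30 (A→T).
There are 15 differences over 38 sites, so p = 15/38 = 0.3947.

0.3947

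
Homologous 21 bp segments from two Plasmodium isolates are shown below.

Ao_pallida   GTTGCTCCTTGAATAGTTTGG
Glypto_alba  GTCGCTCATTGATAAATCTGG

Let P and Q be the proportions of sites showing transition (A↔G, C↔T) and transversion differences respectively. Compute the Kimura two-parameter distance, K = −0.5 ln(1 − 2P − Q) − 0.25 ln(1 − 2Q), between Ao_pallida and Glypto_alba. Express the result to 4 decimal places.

The sequences differ at positions 3 (T/C, transition), 8 (C/A, transversion), 13 (A/T, transversion), 14 (T/A, transversion), 16 (G/A, transition), 18 (T/C, transition).
Of the 6 differences, 3 transitions and 3 transversions over 21 sites: P = 3/21 = 0.142857, Q = 3/21 = 0.142857.
d = −0.5·ln(0.571429) − 0.25·ln(0.714286) = −0.5·(-0.559615) − 0.25·(-0.336472) = 0.3639.

0.3639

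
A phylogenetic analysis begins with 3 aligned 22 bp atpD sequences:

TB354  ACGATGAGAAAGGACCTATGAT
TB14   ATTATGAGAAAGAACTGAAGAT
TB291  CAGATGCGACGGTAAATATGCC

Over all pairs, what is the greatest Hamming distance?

Pairwise Hamming distances:
  TB354 vs TB14: 6
  TB354 vs TB291: 10
  TB14 vs TB291: 13
The largest is 13, between TB14 and TB291.

13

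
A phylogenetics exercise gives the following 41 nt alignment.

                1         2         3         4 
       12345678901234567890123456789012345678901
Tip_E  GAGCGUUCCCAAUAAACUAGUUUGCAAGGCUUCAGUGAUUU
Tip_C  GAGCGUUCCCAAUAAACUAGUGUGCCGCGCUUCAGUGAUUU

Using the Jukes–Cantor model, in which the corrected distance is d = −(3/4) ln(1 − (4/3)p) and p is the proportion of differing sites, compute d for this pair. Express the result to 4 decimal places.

Mismatches occur at site 22 (U/G), site 26 (A/C), site 27 (A/G), site 28 (G/C).
p = 4/41 = 0.097561.
d = −0.75 · ln(1 − (4/3)·0.097561) = −0.75 · ln(0.869919) = −0.75 · (-0.139355) = 0.1045.

0.1045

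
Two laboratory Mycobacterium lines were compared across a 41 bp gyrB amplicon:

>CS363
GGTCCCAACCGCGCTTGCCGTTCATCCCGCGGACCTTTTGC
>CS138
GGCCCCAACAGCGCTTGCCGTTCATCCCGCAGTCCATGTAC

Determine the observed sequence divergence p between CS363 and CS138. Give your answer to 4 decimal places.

Mismatches occur at site 3 (T↔C), site 10 (C↔A), site 31 (G↔A), site 33 (A↔T), site 36 (T↔A), site 38 (T↔G), site 40 (G↔A).
There are 7 differences over 41 sites, so p = 7/41 = 0.1707.

0.1707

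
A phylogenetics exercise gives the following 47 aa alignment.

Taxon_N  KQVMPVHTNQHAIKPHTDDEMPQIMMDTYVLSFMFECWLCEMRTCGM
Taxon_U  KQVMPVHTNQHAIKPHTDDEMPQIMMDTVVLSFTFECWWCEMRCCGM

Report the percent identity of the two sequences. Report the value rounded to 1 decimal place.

Differing sites — 29:Y/V; 34:M/T; 39:L/W; 44:T/C.
43 of the 47 sites match, so the percent identity is 43/47 × 100 = 91.5%.

91.5%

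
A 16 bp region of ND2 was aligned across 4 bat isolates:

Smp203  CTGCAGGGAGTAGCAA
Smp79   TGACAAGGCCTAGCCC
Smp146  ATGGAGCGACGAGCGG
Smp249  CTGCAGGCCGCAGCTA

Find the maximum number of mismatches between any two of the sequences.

10

Pairwise Hamming distances:
  Smp203 vs Smp79: 8
  Smp203 vs Smp146: 7
  Smp203 vs Smp249: 4
  Smp79 vs Smp146: 10
  Smp79 vs Smp249: 9
  Smp146 vs Smp249: 9
The largest is 10, between Smp79 and Smp146.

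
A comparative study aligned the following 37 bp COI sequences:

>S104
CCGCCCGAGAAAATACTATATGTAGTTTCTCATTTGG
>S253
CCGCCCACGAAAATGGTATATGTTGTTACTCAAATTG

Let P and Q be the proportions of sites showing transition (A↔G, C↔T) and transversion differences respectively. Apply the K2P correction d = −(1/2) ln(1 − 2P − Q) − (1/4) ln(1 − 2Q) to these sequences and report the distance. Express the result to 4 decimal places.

0.2953

The sequences differ at positions 7 (G/A, transition), 8 (A/C, transversion), 15 (A/G, transition), 16 (C/G, transversion), 24 (A/T, transversion), 28 (T/A, transversion), 33 (T/A, transversion), 34 (T/A, transversion), 36 (G/T, transversion).
Of the 9 differences, 2 transitions and 7 transversions over 37 sites: P = 2/37 = 0.054054, Q = 7/37 = 0.189189.
d = −0.5·ln(0.702703) − 0.25·ln(0.621622) = −0.5·(-0.352821) − 0.25·(-0.475423) = 0.2953.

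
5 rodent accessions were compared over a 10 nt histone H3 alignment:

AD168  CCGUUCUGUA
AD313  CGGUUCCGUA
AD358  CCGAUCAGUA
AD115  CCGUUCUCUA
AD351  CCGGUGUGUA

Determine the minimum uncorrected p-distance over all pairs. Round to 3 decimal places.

0.100

Pairwise Hamming distances:
  AD168 vs AD313: 2
  AD168 vs AD358: 2
  AD168 vs AD115: 1
  AD168 vs AD351: 2
  AD313 vs AD358: 3
  AD313 vs AD115: 3
  AD313 vs AD351: 4
  AD358 vs AD115: 3
  AD358 vs AD351: 3
  AD115 vs AD351: 3
The smallest is 1 mismatch, between AD168 and AD115; p = 1/10 = 0.100.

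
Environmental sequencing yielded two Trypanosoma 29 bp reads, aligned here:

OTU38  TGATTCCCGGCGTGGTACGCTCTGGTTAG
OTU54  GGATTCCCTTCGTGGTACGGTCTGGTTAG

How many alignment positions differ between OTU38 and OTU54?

4

The sequences differ at positions 1 (T/G), 9 (G/T), 10 (G/T), 20 (C/G).
That gives 4 mismatches out of 29 aligned sites, so the Hamming distance is 4.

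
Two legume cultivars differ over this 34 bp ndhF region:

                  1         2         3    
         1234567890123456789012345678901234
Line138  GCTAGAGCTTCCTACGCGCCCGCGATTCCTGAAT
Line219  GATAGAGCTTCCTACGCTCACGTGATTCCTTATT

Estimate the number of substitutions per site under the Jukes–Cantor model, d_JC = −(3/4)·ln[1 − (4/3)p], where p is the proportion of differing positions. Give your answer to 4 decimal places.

0.2012

The sequences differ at positions 2 (C/A), 18 (G/T), 20 (C/A), 23 (C/T), 31 (G/T), 33 (A/T).
p = 6/34 = 0.176471.
d = −0.75 · ln(1 − (4/3)·0.176471) = −0.75 · ln(0.764705) = −0.75 · (-0.268265) = 0.2012.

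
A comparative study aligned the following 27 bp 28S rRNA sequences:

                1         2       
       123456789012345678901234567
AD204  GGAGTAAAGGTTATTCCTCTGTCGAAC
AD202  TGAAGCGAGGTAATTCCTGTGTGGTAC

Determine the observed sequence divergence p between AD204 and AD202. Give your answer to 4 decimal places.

0.3333

The sequences differ at positions 1 (G/T), 4 (G/A), 5 (T/G), 6 (A/C), 7 (A/G), 12 (T/A), 19 (C/G), 23 (C/G), 25 (A/T).
There are 9 differences over 27 sites, so p = 9/27 = 0.3333.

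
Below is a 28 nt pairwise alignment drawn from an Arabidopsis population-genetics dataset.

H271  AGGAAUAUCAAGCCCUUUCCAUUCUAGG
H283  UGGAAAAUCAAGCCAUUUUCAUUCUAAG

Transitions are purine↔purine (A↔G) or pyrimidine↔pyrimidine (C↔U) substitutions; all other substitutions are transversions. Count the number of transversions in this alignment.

Mismatches occur at site 1 (A→U, transversion), site 6 (U→A, transversion), site 15 (C→A, transversion), site 19 (C→U, transition), site 27 (G→A, transition).
Of the 5 differences, 2 transitions and 3 transversions, so the answer is 3.

3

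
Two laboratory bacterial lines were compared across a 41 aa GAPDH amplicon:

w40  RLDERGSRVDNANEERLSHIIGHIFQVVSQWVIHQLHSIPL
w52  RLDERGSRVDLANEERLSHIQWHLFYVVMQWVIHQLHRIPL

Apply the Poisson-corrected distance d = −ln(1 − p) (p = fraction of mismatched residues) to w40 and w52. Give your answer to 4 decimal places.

Mismatches occur at site 11 (N/L), site 21 (I/Q), site 22 (G/W), site 24 (I/L), site 26 (Q/Y), site 29 (S/M), site 38 (S/R).
p = 7/41 = 0.170732.
d = −ln(1 − 0.170732) = −ln(0.829268) = 0.1872.

0.1872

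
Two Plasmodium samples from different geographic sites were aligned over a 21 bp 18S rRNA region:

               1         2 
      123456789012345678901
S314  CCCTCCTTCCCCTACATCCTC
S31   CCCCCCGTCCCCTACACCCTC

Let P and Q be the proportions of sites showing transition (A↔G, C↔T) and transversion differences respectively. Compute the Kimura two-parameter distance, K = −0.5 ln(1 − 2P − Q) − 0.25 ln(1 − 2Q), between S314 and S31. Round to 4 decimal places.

0.1610

The sequences differ at positions 4 (T/C, transition), 7 (T/G, transversion), 17 (T/C, transition).
Of the 3 differences, 2 transitions and 1 transversion over 21 sites: P = 2/21 = 0.095238, Q = 1/21 = 0.047619.
d = −0.5·ln(0.761905) − 0.25·ln(0.904762) = −0.5·(-0.271933) − 0.25·(-0.100083) = 0.1610.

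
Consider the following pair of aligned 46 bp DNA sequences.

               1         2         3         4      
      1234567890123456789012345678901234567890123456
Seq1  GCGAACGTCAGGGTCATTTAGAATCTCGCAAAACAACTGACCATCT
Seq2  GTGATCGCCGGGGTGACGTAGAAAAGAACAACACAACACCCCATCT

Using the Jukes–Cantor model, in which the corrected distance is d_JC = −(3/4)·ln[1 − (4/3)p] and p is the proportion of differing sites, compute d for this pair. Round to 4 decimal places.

0.4674

The sequences differ at positions 2 (C/T), 5 (A/T), 8 (T/C), 10 (A/G), 15 (C/G), 17 (T/C), 18 (T/G), 24 (T/A), 25 (C/A), 26 (T/G), 27 (C/A), 28 (G/A), 32 (A/C), 38 (T/A), 39 (G/C), 40 (A/C).
p = 16/46 = 0.347826.
d = −0.75 · ln(1 − (4/3)·0.347826) = −0.75 · ln(0.536232) = −0.75 · (-0.623188) = 0.4674.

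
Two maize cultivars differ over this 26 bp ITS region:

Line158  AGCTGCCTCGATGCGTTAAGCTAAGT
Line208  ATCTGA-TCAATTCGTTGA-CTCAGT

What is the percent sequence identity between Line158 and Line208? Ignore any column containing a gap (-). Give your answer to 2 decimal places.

75.00%

Excluding the 2 gap columns leaves 24 comparable sites.
Differing sites — 2:G/T; 6:C/A; 10:G/A; 13:G/T; 18:A/G; 23:A/C.
18 of the 24 comparable sites match, so the percent identity is 18/24 × 100 = 75.00%.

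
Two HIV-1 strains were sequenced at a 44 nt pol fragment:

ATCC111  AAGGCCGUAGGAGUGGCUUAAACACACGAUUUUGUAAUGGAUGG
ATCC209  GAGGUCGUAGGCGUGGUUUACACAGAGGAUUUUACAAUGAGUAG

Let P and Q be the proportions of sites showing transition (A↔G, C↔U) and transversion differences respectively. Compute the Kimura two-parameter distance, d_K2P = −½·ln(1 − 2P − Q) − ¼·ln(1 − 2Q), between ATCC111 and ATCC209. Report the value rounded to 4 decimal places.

0.3532

Differing sites — 1:A/G (Ti); 5:C/U (Ti); 12:A/C (Tv); 17:C/U (Ti); 21:A/C (Tv); 25:C/G (Tv); 27:C/G (Tv); 34:G/A (Ti); 35:U/C (Ti); 40:G/A (Ti); 41:A/G (Ti); 43:G/A (Ti).
Of the 12 differences, 8 transitions and 4 transversions over 44 sites: P = 8/44 = 0.181818, Q = 4/44 = 0.090909.
d = −0.5·ln(0.545455) − 0.25·ln(0.818182) = −0.5·(-0.606135) − 0.25·(-0.200670) = 0.3532.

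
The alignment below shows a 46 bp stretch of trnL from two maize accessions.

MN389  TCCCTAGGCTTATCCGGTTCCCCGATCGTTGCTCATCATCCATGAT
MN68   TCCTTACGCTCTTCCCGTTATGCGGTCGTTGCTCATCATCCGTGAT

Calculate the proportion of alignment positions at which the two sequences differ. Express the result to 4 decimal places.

Differing sites — 4:C/T; 7:G/C; 11:T/C; 12:A/T; 16:G/C; 20:C/A; 21:C/T; 22:C/G; 25:A/G; 42:A/G.
There are 10 differences over 46 sites, so p = 10/46 = 0.2174.

0.2174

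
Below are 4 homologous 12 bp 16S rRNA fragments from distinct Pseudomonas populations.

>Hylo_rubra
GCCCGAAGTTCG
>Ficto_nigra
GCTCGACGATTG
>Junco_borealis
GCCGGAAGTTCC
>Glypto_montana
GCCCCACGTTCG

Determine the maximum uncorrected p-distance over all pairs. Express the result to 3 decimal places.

Pairwise Hamming distances:
  Hylo_rubra vs Ficto_nigra: 4
  Hylo_rubra vs Junco_borealis: 2
  Hylo_rubra vs Glypto_montana: 2
  Ficto_nigra vs Junco_borealis: 6
  Ficto_nigra vs Glypto_montana: 4
  Junco_borealis vs Glypto_montana: 4
The largest is 6 mismatches, between Ficto_nigra and Junco_borealis; p = 6/12 = 0.500.

0.500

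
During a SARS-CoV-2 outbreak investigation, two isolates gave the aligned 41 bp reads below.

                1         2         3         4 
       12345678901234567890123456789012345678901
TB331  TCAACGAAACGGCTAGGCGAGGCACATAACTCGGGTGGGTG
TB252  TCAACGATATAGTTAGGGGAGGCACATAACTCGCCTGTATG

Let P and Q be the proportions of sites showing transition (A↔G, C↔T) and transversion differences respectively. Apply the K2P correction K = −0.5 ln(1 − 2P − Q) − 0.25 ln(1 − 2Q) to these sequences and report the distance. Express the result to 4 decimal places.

0.2606

Differing sites — 8:A/T (Tv); 10:C/T (Ti); 11:G/A (Ti); 13:C/T (Ti); 18:C/G (Tv); 34:G/C (Tv); 35:G/C (Tv); 38:G/T (Tv); 39:G/A (Ti).
Of the 9 differences, 4 transitions and 5 transversions over 41 sites: P = 4/41 = 0.097561, Q = 5/41 = 0.121951.
d = −0.5·ln(0.682927) − 0.25·ln(0.756098) = −0.5·(-0.381367) − 0.25·(-0.279584) = 0.2606.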